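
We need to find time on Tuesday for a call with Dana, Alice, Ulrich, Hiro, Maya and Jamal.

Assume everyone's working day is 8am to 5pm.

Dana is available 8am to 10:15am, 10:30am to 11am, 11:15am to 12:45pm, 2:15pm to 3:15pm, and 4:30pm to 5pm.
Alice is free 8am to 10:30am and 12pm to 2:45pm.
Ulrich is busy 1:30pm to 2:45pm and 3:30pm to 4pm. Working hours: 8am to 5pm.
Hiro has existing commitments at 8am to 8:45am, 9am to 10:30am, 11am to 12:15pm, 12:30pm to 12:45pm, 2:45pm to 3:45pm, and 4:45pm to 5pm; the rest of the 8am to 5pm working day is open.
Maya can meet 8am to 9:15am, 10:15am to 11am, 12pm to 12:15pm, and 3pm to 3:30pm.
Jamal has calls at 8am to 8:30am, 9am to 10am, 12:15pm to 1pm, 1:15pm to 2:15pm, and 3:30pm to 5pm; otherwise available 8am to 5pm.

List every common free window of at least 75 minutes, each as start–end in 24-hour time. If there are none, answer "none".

none

Ulrich free within 08:00–17:00: 08:00–13:30, 14:45–15:30, 16:00–17:00.
Hiro free within 08:00–17:00: 08:45–09:00, 10:30–11:00, 12:15–12:30, 12:45–14:45, 15:45–16:45.
Jamal free within 08:00–17:00: 08:30–09:00, 10:00–12:15, 13:00–13:15, 14:15–15:30.
Dana ∩ Alice: 08:00–10:15, 12:00–12:45, 14:15–14:45.
Dana ∩ Alice ∩ Ulrich: 08:00–10:15, 12:00–12:45.
Dana ∩ Alice ∩ Ulrich ∩ Hiro: 08:45–09:00, 12:15–12:30.
Dana ∩ Alice ∩ Ulrich ∩ Hiro ∩ Maya: 08:45–09:00.
Dana ∩ Alice ∩ Ulrich ∩ Hiro ∩ Maya ∩ Jamal: 08:45–09:00.
Windows ≥ 75 min: (none).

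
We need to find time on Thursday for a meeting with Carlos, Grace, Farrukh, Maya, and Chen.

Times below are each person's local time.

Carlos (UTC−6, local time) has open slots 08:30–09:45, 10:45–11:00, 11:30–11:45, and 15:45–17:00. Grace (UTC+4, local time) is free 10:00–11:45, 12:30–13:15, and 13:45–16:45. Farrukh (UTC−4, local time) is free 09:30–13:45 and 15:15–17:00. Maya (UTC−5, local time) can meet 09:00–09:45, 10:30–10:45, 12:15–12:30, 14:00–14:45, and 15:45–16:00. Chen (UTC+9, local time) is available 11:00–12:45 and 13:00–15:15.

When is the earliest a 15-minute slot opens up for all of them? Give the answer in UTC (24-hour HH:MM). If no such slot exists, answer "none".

Carlos → UTC: 14:30–15:45, 16:45–17:00, 17:30–17:45, 21:45–23:00.
Grace → UTC: 06:00–07:45, 08:30–09:15, 09:45–12:45.
Farrukh → UTC: 13:30–17:45, 19:15–21:00.
Maya → UTC: 14:00–14:45, 15:30–15:45, 17:15–17:30, 19:00–19:45, 20:45–21:00.
Chen → UTC: 02:00–03:45, 04:00–06:15.
Carlos ∩ Grace: (none).
Carlos ∩ Grace ∩ Farrukh: (none).
Carlos ∩ Grace ∩ Farrukh ∩ Maya: (none).
Carlos ∩ Grace ∩ Farrukh ∩ Maya ∩ Chen: (none).
Windows ≥ 15 min: (none).

none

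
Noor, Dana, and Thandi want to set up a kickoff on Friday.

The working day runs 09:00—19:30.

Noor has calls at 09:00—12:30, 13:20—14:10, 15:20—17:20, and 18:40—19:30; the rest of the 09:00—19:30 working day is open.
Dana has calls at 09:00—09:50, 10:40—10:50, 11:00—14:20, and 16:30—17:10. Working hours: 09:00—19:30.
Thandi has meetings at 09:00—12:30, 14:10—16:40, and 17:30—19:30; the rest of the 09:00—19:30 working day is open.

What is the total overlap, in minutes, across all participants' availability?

Noor free within 09:00–19:30: 12:30–13:20, 14:10–15:20, 17:20–18:40.
Dana free within 09:00–19:30: 09:50–10:40, 10:50–11:00, 14:20–16:30, 17:10–19:30.
Thandi free within 09:00–19:30: 12:30–14:10, 16:40–17:30.
Noor ∩ Dana: 14:20–15:20, 17:20–18:40.
Noor ∩ Dana ∩ Thandi: 17:20–17:30.
Total common minutes: 10.

10 minutes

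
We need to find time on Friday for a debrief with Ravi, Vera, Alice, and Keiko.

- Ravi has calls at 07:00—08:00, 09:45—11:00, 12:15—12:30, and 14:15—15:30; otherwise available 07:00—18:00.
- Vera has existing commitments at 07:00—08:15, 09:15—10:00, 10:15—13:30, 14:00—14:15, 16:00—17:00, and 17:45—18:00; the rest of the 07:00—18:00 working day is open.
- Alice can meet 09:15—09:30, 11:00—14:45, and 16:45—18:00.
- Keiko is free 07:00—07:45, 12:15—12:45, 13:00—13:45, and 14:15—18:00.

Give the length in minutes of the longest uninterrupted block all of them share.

Ravi free within 07:00–18:00: 08:00–09:45, 11:00–12:15, 12:30–14:15, 15:30–18:00.
Vera free within 07:00–18:00: 08:15–09:15, 10:00–10:15, 13:30–14:00, 14:15–16:00, 17:00–17:45.
Ravi ∩ Vera: 08:15–09:15, 13:30–14:00, 15:30–16:00, 17:00–17:45.
Ravi ∩ Vera ∩ Alice: 13:30–14:00, 17:00–17:45.
Ravi ∩ Vera ∩ Alice ∩ Keiko: 13:30–13:45, 17:00–17:45.
Common window lengths: 15, 45 min; longest is 45.

45 minutes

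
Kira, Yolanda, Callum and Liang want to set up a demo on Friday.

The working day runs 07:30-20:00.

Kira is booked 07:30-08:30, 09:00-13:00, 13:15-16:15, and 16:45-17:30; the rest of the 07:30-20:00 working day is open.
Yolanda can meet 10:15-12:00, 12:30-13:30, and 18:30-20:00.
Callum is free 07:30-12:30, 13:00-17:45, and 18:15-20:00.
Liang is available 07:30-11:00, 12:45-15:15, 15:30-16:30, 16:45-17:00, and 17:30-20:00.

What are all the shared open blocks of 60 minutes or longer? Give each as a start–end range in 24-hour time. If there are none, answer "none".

Kira free within 07:30–20:00: 08:30–09:00, 13:00–13:15, 16:15–16:45, 17:30–20:00.
Kira ∩ Yolanda: 13:00–13:15, 18:30–20:00.
Kira ∩ Yolanda ∩ Callum: 13:00–13:15, 18:30–20:00.
Kira ∩ Yolanda ∩ Callum ∩ Liang: 13:00–13:15, 18:30–20:00.
Windows ≥ 60 min: 18:30–20:00.

18:30–20:00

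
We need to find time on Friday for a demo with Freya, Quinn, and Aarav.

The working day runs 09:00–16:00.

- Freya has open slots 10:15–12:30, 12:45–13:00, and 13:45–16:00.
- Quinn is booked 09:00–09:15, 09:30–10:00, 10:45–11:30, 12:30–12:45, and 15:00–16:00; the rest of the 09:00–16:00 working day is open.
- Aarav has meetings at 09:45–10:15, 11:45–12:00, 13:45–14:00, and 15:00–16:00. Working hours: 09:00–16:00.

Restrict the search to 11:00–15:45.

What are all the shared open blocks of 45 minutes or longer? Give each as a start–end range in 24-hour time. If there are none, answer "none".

Quinn free within 09:00–16:00: 09:15–09:30, 10:00–10:45, 11:30–12:30, 12:45–15:00.
Aarav free within 09:00–16:00: 09:00–09:45, 10:15–11:45, 12:00–13:45, 14:00–15:00.
Freya ∩ Quinn: 10:15–10:45, 11:30–12:30, 12:45–13:00, 13:45–15:00.
Freya ∩ Quinn ∩ Aarav: 10:15–10:45, 11:30–11:45, 12:00–12:30, 12:45–13:00, 14:00–15:00.
Restricted to 11:00–15:45: 11:30–11:45, 12:00–12:30, 12:45–13:00, 14:00–15:00.
Windows ≥ 45 min: 14:00–15:00.

14:00–15:00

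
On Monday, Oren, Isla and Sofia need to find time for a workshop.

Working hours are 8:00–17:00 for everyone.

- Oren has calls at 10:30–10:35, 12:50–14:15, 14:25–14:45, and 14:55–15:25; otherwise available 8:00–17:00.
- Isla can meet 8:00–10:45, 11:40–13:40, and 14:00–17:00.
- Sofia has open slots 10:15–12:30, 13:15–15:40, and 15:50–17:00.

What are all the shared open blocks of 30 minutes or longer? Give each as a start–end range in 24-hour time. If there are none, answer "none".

11:40–12:30, 15:50–17:00

Oren free within 08:00–17:00: 08:00–10:30, 10:35–12:50, 14:15–14:25, 14:45–14:55, 15:25–17:00.
Oren ∩ Isla: 08:00–10:30, 10:35–10:45, 11:40–12:50, 14:15–14:25, 14:45–14:55, 15:25–17:00.
Oren ∩ Isla ∩ Sofia: 10:15–10:30, 10:35–10:45, 11:40–12:30, 14:15–14:25, 14:45–14:55, 15:25–15:40, 15:50–17:00.
Windows ≥ 30 min: 11:40–12:30, 15:50–17:00.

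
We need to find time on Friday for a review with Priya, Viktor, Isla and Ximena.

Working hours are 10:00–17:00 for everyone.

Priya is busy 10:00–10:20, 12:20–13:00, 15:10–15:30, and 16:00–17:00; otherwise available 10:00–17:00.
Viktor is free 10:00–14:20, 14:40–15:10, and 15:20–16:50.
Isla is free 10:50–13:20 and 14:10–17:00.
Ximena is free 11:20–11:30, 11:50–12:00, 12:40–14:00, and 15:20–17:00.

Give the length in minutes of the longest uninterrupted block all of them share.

Priya free within 10:00–17:00: 10:20–12:20, 13:00–15:10, 15:30–16:00.
Priya ∩ Viktor: 10:20–12:20, 13:00–14:20, 14:40–15:10, 15:30–16:00.
Priya ∩ Viktor ∩ Isla: 10:50–12:20, 13:00–13:20, 14:10–14:20, 14:40–15:10, 15:30–16:00.
Priya ∩ Viktor ∩ Isla ∩ Ximena: 11:20–11:30, 11:50–12:00, 13:00–13:20, 15:30–16:00.
Common window lengths: 10, 10, 20, 30 min; longest is 30.

30 minutes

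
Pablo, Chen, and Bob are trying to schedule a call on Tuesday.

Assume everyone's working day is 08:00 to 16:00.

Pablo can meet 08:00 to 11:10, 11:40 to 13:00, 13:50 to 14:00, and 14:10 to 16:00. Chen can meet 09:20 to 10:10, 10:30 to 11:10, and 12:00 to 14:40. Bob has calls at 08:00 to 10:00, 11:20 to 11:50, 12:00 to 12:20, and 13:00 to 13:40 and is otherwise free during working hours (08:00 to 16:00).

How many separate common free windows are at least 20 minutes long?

3

Bob free within 08:00–16:00: 10:00–11:20, 11:50–12:00, 12:20–13:00, 13:40–16:00.
Pablo ∩ Chen: 09:20–10:10, 10:30–11:10, 12:00–13:00, 13:50–14:00, 14:10–14:40.
Pablo ∩ Chen ∩ Bob: 10:00–10:10, 10:30–11:10, 12:20–13:00, 13:50–14:00, 14:10–14:40.
Windows ≥ 20 min: 10:30–11:10, 12:20–13:00, 14:10–14:40.
That's 3 windows.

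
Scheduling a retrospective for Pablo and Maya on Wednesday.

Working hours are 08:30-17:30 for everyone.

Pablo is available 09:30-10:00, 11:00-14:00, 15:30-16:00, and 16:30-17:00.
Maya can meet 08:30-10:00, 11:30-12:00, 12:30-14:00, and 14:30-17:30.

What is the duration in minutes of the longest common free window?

90 minutes

Pablo ∩ Maya: 09:30–10:00, 11:30–12:00, 12:30–14:00, 15:30–16:00, 16:30–17:00.
Common window lengths: 30, 30, 90, 30, 30 min; longest is 90.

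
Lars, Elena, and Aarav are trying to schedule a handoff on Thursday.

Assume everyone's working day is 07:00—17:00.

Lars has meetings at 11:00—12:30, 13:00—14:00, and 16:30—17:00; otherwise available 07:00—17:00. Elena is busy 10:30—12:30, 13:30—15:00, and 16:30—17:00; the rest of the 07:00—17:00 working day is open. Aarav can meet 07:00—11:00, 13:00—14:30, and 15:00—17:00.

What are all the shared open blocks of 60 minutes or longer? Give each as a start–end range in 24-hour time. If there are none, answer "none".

Lars free within 07:00–17:00: 07:00–11:00, 12:30–13:00, 14:00–16:30.
Elena free within 07:00–17:00: 07:00–10:30, 12:30–13:30, 15:00–16:30.
Lars ∩ Elena: 07:00–10:30, 12:30–13:00, 15:00–16:30.
Lars ∩ Elena ∩ Aarav: 07:00–10:30, 15:00–16:30.
Windows ≥ 60 min: 07:00–10:30, 15:00–16:30.

07:00–10:30, 15:00–16:30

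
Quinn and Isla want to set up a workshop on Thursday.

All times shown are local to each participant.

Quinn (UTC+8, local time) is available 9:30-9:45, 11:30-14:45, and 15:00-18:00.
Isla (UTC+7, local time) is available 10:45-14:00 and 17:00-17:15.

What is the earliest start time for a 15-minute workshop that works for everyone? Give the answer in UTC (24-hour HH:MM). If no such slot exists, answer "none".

03:45

Quinn → UTC: 01:30–01:45, 03:30–06:45, 07:00–10:00.
Isla → UTC: 03:45–07:00, 10:00–10:15.
Quinn ∩ Isla: 03:45–06:45.
Windows ≥ 15 min: 03:45–06:45.
Earliest such window starts at 03:45.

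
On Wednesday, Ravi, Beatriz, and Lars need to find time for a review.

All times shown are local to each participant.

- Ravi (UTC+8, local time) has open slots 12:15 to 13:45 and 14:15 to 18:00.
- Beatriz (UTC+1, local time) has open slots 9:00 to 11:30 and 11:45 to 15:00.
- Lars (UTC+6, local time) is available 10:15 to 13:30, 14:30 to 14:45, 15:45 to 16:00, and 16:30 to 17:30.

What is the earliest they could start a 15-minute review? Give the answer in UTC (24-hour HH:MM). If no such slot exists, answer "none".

08:30

Ravi → UTC: 04:15–05:45, 06:15–10:00.
Beatriz → UTC: 08:00–10:30, 10:45–14:00.
Lars → UTC: 04:15–07:30, 08:30–08:45, 09:45–10:00, 10:30–11:30.
Ravi ∩ Beatriz: 08:00–10:00.
Ravi ∩ Beatriz ∩ Lars: 08:30–08:45, 09:45–10:00.
Windows ≥ 15 min: 08:30–08:45, 09:45–10:00.
Earliest such window starts at 08:30.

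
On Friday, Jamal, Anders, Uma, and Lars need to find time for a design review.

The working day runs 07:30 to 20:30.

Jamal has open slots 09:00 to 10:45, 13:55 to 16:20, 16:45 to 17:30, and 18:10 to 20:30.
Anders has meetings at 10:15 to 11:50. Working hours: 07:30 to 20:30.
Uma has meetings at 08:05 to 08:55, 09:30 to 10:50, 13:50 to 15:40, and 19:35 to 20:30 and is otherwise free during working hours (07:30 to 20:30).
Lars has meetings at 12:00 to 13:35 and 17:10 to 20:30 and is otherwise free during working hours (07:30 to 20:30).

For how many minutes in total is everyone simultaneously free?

Anders free within 07:30–20:30: 07:30–10:15, 11:50–20:30.
Uma free within 07:30–20:30: 07:30–08:05, 08:55–09:30, 10:50–13:50, 15:40–19:35.
Lars free within 07:30–20:30: 07:30–12:00, 13:35–17:10.
Jamal ∩ Anders: 09:00–10:15, 13:55–16:20, 16:45–17:30, 18:10–20:30.
Jamal ∩ Anders ∩ Uma: 09:00–09:30, 15:40–16:20, 16:45–17:30, 18:10–19:35.
Jamal ∩ Anders ∩ Uma ∩ Lars: 09:00–09:30, 15:40–16:20, 16:45–17:10.
Total common minutes: 30 + 40 + 25 = 95.

95 minutes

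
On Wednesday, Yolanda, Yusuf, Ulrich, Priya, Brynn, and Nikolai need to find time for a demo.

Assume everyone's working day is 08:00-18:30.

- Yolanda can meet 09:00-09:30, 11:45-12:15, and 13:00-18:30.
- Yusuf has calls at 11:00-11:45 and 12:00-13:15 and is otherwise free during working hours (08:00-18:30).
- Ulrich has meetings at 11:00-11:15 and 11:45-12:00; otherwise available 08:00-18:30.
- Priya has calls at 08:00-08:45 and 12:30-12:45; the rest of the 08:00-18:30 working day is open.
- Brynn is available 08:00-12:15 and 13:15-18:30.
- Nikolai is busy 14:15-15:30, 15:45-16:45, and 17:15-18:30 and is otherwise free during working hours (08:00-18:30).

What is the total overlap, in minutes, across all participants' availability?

135 minutes

Yusuf free within 08:00–18:30: 08:00–11:00, 11:45–12:00, 13:15–18:30.
Ulrich free within 08:00–18:30: 08:00–11:00, 11:15–11:45, 12:00–18:30.
Priya free within 08:00–18:30: 08:45–12:30, 12:45–18:30.
Nikolai free within 08:00–18:30: 08:00–14:15, 15:30–15:45, 16:45–17:15.
Yolanda ∩ Yusuf: 09:00–09:30, 11:45–12:00, 13:15–18:30.
Yolanda ∩ Yusuf ∩ Ulrich: 09:00–09:30, 13:15–18:30.
Yolanda ∩ Yusuf ∩ Ulrich ∩ Priya: 09:00–09:30, 13:15–18:30.
Yolanda ∩ Yusuf ∩ Ulrich ∩ Priya ∩ Brynn: 09:00–09:30, 13:15–18:30.
Yolanda ∩ Yusuf ∩ Ulrich ∩ Priya ∩ Brynn ∩ Nikolai: 09:00–09:30, 13:15–14:15, 15:30–15:45, 16:45–17:15.
Total common minutes: 30 + 60 + 15 + 30 = 135.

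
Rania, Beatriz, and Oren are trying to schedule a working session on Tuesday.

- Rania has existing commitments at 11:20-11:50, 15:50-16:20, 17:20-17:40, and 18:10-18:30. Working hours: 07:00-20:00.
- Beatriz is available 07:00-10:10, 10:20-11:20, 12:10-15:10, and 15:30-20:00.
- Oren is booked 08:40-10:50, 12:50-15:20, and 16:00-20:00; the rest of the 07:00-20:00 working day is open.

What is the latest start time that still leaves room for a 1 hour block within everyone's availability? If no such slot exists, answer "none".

Rania free within 07:00–20:00: 07:00–11:20, 11:50–15:50, 16:20–17:20, 17:40–18:10, 18:30–20:00.
Oren free within 07:00–20:00: 07:00–08:40, 10:50–12:50, 15:20–16:00.
Rania ∩ Beatriz: 07:00–10:10, 10:20–11:20, 12:10–15:10, 15:30–15:50, 16:20–17:20, 17:40–18:10, 18:30–20:00.
Rania ∩ Beatriz ∩ Oren: 07:00–08:40, 10:50–11:20, 12:10–12:50, 15:30–15:50.
Windows ≥ 60 min: 07:00–08:40.
Latest start in the last window 07:00–08:40 is 08:40 − 60 min = 07:40.

07:40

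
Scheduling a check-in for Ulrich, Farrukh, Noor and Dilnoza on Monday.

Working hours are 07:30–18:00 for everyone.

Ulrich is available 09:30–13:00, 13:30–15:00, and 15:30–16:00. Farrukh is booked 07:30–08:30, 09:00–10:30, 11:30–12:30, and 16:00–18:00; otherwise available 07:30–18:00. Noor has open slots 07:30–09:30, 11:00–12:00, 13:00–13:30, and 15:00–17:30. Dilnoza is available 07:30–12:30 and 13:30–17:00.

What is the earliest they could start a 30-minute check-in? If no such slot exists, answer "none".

Farrukh free within 07:30–18:00: 08:30–09:00, 10:30–11:30, 12:30–16:00.
Ulrich ∩ Farrukh: 10:30–11:30, 12:30–13:00, 13:30–15:00, 15:30–16:00.
Ulrich ∩ Farrukh ∩ Noor: 11:00–11:30, 15:30–16:00.
Ulrich ∩ Farrukh ∩ Noor ∩ Dilnoza: 11:00–11:30, 15:30–16:00.
Windows ≥ 30 min: 11:00–11:30, 15:30–16:00.
Earliest such window starts at 11:00.

11:00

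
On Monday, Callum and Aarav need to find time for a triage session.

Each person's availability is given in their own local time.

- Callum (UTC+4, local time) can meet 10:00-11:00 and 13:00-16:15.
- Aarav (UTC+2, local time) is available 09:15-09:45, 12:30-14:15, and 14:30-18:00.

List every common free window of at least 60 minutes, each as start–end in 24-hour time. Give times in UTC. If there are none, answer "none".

Callum → UTC: 06:00–07:00, 09:00–12:15.
Aarav → UTC: 07:15–07:45, 10:30–12:15, 12:30–16:00.
Callum ∩ Aarav: 10:30–12:15.
Windows ≥ 60 min: 10:30–12:15.

10:30–12:15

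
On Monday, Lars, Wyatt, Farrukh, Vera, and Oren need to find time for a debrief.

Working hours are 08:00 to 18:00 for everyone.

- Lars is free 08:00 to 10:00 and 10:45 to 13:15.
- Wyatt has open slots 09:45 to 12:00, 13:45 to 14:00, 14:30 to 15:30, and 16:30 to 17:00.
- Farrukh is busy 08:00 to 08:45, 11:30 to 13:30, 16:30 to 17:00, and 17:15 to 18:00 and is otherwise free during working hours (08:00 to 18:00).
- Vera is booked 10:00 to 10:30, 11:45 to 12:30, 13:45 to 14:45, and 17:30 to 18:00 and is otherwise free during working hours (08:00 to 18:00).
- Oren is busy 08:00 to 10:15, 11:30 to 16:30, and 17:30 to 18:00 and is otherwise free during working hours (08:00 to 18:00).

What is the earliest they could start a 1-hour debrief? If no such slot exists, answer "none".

Farrukh free within 08:00–18:00: 08:45–11:30, 13:30–16:30, 17:00–17:15.
Vera free within 08:00–18:00: 08:00–10:00, 10:30–11:45, 12:30–13:45, 14:45–17:30.
Oren free within 08:00–18:00: 10:15–11:30, 16:30–17:30.
Lars ∩ Wyatt: 09:45–10:00, 10:45–12:00.
Lars ∩ Wyatt ∩ Farrukh: 09:45–10:00, 10:45–11:30.
Lars ∩ Wyatt ∩ Farrukh ∩ Vera: 09:45–10:00, 10:45–11:30.
Lars ∩ Wyatt ∩ Farrukh ∩ Vera ∩ Oren: 10:45–11:30.
Windows ≥ 60 min: (none).

none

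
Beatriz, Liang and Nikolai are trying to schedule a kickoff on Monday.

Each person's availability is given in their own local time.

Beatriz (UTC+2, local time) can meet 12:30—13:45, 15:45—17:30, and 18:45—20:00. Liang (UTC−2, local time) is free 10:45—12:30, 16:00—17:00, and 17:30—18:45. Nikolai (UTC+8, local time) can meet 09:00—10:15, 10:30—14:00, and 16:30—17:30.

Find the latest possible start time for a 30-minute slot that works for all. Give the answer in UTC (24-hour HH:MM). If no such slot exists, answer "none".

Beatriz → UTC: 10:30–11:45, 13:45–15:30, 16:45–18:00.
Liang → UTC: 12:45–14:30, 18:00–19:00, 19:30–20:45.
Nikolai → UTC: 01:00–02:15, 02:30–06:00, 08:30–09:30.
Beatriz ∩ Liang: 13:45–14:30.
Beatriz ∩ Liang ∩ Nikolai: (none).
Windows ≥ 30 min: (none).

none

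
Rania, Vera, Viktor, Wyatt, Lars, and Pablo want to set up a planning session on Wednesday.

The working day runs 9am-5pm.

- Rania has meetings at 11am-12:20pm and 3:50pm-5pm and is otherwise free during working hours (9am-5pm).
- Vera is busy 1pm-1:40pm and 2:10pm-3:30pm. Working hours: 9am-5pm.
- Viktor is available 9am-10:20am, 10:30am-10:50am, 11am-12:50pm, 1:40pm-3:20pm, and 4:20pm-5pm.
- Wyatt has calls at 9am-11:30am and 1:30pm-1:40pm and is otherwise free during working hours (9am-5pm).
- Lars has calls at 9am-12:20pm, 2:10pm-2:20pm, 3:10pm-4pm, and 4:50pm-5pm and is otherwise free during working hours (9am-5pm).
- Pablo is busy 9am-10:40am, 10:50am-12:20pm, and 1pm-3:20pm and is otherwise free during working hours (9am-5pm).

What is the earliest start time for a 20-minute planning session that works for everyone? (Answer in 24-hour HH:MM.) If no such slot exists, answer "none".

12:20

Rania free within 09:00–17:00: 09:00–11:00, 12:20–15:50.
Vera free within 09:00–17:00: 09:00–13:00, 13:40–14:10, 15:30–17:00.
Wyatt free within 09:00–17:00: 11:30–13:30, 13:40–17:00.
Lars free within 09:00–17:00: 12:20–14:10, 14:20–15:10, 16:00–16:50.
Pablo free within 09:00–17:00: 10:40–10:50, 12:20–13:00, 15:20–17:00.
Rania ∩ Vera: 09:00–11:00, 12:20–13:00, 13:40–14:10, 15:30–15:50.
Rania ∩ Vera ∩ Viktor: 09:00–10:20, 10:30–10:50, 12:20–12:50, 13:40–14:10.
Rania ∩ Vera ∩ Viktor ∩ Wyatt: 12:20–12:50, 13:40–14:10.
Rania ∩ Vera ∩ Viktor ∩ Wyatt ∩ Lars: 12:20–12:50, 13:40–14:10.
Rania ∩ Vera ∩ Viktor ∩ Wyatt ∩ Lars ∩ Pablo: 12:20–12:50.
Windows ≥ 20 min: 12:20–12:50.
Earliest such window starts at 12:20.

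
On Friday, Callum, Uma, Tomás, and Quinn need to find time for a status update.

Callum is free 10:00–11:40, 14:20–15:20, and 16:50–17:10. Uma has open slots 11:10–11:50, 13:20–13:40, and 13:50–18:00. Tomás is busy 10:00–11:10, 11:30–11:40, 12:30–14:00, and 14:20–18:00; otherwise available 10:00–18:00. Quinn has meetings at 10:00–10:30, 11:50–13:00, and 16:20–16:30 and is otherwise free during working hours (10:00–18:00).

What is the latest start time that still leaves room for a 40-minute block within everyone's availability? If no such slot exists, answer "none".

Tomás free within 10:00–18:00: 11:10–11:30, 11:40–12:30, 14:00–14:20.
Quinn free within 10:00–18:00: 10:30–11:50, 13:00–16:20, 16:30–18:00.
Callum ∩ Uma: 11:10–11:40, 14:20–15:20, 16:50–17:10.
Callum ∩ Uma ∩ Tomás: 11:10–11:30.
Callum ∩ Uma ∩ Tomás ∩ Quinn: 11:10–11:30.
Windows ≥ 40 min: (none).

none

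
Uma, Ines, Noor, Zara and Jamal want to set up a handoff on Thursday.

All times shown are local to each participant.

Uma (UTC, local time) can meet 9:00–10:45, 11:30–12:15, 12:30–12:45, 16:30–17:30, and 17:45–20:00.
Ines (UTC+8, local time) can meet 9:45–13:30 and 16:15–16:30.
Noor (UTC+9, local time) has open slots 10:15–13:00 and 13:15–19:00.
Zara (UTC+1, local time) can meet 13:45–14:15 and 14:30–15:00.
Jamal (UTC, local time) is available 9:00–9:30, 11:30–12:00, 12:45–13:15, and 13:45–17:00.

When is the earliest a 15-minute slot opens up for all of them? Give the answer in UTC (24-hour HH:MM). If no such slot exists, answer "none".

Uma → UTC: 09:00–10:45, 11:30–12:15, 12:30–12:45, 16:30–17:30, 17:45–20:00.
Ines → UTC: 01:45–05:30, 08:15–08:30.
Noor → UTC: 01:15–04:00, 04:15–10:00.
Zara → UTC: 12:45–13:15, 13:30–14:00.
Jamal → UTC: 09:00–09:30, 11:30–12:00, 12:45–13:15, 13:45–17:00.
Uma ∩ Ines: (none).
Uma ∩ Ines ∩ Noor: (none).
Uma ∩ Ines ∩ Noor ∩ Zara: (none).
Uma ∩ Ines ∩ Noor ∩ Zara ∩ Jamal: (none).
Windows ≥ 15 min: (none).

none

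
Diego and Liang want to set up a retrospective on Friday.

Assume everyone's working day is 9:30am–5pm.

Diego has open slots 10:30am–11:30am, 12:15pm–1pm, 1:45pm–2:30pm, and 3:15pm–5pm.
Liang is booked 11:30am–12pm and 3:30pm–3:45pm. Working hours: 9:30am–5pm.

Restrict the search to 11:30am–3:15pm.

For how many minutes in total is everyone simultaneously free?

Liang free within 09:30–17:00: 09:30–11:30, 12:00–15:30, 15:45–17:00.
Diego ∩ Liang: 10:30–11:30, 12:15–13:00, 13:45–14:30, 15:15–15:30, 15:45–17:00.
Restricted to 11:30–15:15: 12:15–13:00, 13:45–14:30.
Total common minutes: 45 + 45 = 90.

90 minutes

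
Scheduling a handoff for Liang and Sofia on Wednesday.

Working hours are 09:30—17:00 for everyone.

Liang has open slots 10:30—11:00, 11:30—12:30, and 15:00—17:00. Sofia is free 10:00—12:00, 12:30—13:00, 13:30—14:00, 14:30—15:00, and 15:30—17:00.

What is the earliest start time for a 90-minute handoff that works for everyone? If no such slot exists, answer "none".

Liang ∩ Sofia: 10:30–11:00, 11:30–12:00, 15:30–17:00.
Windows ≥ 90 min: 15:30–17:00.
Earliest such window starts at 15:30.

15:30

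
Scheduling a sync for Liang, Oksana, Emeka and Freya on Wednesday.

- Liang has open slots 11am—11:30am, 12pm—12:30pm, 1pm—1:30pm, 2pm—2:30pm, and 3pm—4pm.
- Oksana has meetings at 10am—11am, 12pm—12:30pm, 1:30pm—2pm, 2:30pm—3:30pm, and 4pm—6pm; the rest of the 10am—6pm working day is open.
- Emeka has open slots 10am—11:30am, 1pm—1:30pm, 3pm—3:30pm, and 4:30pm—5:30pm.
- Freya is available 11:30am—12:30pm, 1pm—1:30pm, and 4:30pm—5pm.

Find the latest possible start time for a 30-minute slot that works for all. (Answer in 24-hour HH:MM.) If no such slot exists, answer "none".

13:00

Oksana free within 10:00–18:00: 11:00–12:00, 12:30–13:30, 14:00–14:30, 15:30–16:00.
Liang ∩ Oksana: 11:00–11:30, 13:00–13:30, 14:00–14:30, 15:30–16:00.
Liang ∩ Oksana ∩ Emeka: 11:00–11:30, 13:00–13:30.
Liang ∩ Oksana ∩ Emeka ∩ Freya: 13:00–13:30.
Windows ≥ 30 min: 13:00–13:30.
Latest start in the last window 13:00–13:30 is 13:30 − 30 min = 13:00.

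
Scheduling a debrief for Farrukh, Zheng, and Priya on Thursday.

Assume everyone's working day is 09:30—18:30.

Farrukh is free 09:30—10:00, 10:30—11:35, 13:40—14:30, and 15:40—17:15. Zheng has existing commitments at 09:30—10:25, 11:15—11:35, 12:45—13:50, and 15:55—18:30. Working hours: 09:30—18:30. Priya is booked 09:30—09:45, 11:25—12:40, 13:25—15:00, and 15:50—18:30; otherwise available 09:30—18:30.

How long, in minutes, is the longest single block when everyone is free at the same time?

Zheng free within 09:30–18:30: 10:25–11:15, 11:35–12:45, 13:50–15:55.
Priya free within 09:30–18:30: 09:45–11:25, 12:40–13:25, 15:00–15:50.
Farrukh ∩ Zheng: 10:30–11:15, 13:50–14:30, 15:40–15:55.
Farrukh ∩ Zheng ∩ Priya: 10:30–11:15, 15:40–15:50.
Common window lengths: 45, 10 min; longest is 45.

45 minutes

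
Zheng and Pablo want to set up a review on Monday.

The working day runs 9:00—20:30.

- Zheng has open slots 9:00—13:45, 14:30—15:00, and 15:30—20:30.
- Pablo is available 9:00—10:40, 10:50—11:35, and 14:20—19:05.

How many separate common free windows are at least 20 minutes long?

Zheng ∩ Pablo: 09:00–10:40, 10:50–11:35, 14:30–15:00, 15:30–19:05.
Windows ≥ 20 min: 09:00–10:40, 10:50–11:35, 14:30–15:00, 15:30–19:05.
That's 4 windows.

4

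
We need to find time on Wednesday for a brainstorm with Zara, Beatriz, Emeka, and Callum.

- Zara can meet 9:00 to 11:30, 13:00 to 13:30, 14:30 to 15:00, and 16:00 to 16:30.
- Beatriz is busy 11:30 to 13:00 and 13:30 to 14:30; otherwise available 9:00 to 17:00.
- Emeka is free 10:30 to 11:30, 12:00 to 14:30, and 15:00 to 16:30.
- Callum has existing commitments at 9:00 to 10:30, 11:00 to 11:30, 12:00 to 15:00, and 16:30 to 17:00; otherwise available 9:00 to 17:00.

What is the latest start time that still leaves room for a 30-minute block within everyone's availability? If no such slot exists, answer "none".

Beatriz free within 09:00–17:00: 09:00–11:30, 13:00–13:30, 14:30–17:00.
Callum free within 09:00–17:00: 10:30–11:00, 11:30–12:00, 15:00–16:30.
Zara ∩ Beatriz: 09:00–11:30, 13:00–13:30, 14:30–15:00, 16:00–16:30.
Zara ∩ Beatriz ∩ Emeka: 10:30–11:30, 13:00–13:30, 16:00–16:30.
Zara ∩ Beatriz ∩ Emeka ∩ Callum: 10:30–11:00, 16:00–16:30.
Windows ≥ 30 min: 10:30–11:00, 16:00–16:30.
Latest start in the last window 16:00–16:30 is 16:30 − 30 min = 16:00.

16:00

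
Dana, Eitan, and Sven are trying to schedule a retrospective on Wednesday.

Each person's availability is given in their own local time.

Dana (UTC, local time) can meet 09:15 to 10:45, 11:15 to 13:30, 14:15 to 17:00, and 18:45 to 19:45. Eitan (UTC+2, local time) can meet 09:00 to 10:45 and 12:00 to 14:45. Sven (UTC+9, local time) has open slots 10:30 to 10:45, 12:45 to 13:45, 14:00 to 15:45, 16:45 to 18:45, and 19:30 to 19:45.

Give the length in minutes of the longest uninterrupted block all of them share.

Dana → UTC: 09:15–10:45, 11:15–13:30, 14:15–17:00, 18:45–19:45.
Eitan → UTC: 07:00–08:45, 10:00–12:45.
Sven → UTC: 01:30–01:45, 03:45–04:45, 05:00–06:45, 07:45–09:45, 10:30–10:45.
Dana ∩ Eitan: 10:00–10:45, 11:15–12:45.
Dana ∩ Eitan ∩ Sven: 10:30–10:45.
Single common window of 15 minutes.

15 minutes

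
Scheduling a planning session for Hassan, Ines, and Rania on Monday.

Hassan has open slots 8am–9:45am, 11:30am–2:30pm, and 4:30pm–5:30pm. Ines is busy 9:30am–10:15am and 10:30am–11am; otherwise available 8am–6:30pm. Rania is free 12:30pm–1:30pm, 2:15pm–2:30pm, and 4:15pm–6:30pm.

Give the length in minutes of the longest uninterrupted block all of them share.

60 minutes

Ines free within 08:00–18:30: 08:00–09:30, 10:15–10:30, 11:00–18:30.
Hassan ∩ Ines: 08:00–09:30, 11:30–14:30, 16:30–17:30.
Hassan ∩ Ines ∩ Rania: 12:30–13:30, 14:15–14:30, 16:30–17:30.
Common window lengths: 60, 15, 60 min; longest is 60.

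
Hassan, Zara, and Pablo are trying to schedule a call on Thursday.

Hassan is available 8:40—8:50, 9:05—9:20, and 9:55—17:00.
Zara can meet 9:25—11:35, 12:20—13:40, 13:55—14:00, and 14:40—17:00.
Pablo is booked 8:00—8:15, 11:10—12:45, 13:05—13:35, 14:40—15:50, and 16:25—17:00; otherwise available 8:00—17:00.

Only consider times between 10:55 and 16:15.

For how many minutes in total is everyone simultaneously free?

Pablo free within 08:00–17:00: 08:15–11:10, 12:45–13:05, 13:35–14:40, 15:50–16:25.
Hassan ∩ Zara: 09:55–11:35, 12:20–13:40, 13:55–14:00, 14:40–17:00.
Hassan ∩ Zara ∩ Pablo: 09:55–11:10, 12:45–13:05, 13:35–13:40, 13:55–14:00, 15:50–16:25.
Restricted to 10:55–16:15: 10:55–11:10, 12:45–13:05, 13:35–13:40, 13:55–14:00, 15:50–16:15.
Total common minutes: 15 + 20 + 5 + 5 + 25 = 70.

70 minutes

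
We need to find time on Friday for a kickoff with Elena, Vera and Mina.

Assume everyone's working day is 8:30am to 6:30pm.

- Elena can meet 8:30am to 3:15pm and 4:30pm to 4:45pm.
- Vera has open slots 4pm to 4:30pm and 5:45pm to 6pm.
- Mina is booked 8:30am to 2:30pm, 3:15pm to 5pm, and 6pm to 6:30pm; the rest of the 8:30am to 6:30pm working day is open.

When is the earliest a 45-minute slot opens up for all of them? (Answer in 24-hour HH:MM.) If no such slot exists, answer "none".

none

Mina free within 08:30–18:30: 14:30–15:15, 17:00–18:00.
Elena ∩ Vera: (none).
Elena ∩ Vera ∩ Mina: (none).
Windows ≥ 45 min: (none).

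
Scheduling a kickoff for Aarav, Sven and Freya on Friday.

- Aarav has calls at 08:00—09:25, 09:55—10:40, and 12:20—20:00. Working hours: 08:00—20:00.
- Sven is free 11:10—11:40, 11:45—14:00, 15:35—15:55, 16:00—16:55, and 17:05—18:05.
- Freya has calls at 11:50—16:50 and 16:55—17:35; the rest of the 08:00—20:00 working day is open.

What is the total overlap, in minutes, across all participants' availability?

35 minutes

Aarav free within 08:00–20:00: 09:25–09:55, 10:40–12:20.
Freya free within 08:00–20:00: 08:00–11:50, 16:50–16:55, 17:35–20:00.
Aarav ∩ Sven: 11:10–11:40, 11:45–12:20.
Aarav ∩ Sven ∩ Freya: 11:10–11:40, 11:45–11:50.
Total common minutes: 30 + 5 = 35.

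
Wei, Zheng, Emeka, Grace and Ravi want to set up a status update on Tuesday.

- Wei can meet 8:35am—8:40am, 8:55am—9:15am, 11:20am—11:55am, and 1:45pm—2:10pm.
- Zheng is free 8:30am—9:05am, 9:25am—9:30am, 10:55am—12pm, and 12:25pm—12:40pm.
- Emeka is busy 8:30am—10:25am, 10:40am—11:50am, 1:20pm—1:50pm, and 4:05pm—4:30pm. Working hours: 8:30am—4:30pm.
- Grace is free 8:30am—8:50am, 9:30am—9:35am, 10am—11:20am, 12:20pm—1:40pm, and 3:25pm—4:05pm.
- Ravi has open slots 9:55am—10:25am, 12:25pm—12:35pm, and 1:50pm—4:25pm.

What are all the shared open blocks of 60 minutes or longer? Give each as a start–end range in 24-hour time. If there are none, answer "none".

Emeka free within 08:30–16:30: 10:25–10:40, 11:50–13:20, 13:50–16:05.
Wei ∩ Zheng: 08:35–08:40, 08:55–09:05, 11:20–11:55.
Wei ∩ Zheng ∩ Emeka: 11:50–11:55.
Wei ∩ Zheng ∩ Emeka ∩ Grace: (none).
Wei ∩ Zheng ∩ Emeka ∩ Grace ∩ Ravi: (none).
Windows ≥ 60 min: (none).

none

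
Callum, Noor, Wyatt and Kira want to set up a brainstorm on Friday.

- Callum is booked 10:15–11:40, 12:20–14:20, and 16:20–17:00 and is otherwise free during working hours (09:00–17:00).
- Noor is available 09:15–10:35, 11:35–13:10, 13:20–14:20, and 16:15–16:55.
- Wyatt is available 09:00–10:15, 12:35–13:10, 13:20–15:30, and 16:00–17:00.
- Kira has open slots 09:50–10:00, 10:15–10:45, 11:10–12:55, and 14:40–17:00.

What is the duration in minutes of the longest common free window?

10 minutes

Callum free within 09:00–17:00: 09:00–10:15, 11:40–12:20, 14:20–16:20.
Callum ∩ Noor: 09:15–10:15, 11:40–12:20, 16:15–16:20.
Callum ∩ Noor ∩ Wyatt: 09:15–10:15, 16:15–16:20.
Callum ∩ Noor ∩ Wyatt ∩ Kira: 09:50–10:00, 16:15–16:20.
Common window lengths: 10, 5 min; longest is 10.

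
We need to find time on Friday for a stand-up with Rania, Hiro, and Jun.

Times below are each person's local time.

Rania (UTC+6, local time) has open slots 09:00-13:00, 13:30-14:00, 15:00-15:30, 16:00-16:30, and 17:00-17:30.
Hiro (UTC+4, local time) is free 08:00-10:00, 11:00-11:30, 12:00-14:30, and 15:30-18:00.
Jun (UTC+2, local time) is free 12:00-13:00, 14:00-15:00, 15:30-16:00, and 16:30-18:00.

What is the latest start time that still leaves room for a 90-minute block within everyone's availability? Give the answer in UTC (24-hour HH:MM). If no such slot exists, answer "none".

Rania → UTC: 03:00–07:00, 07:30–08:00, 09:00–09:30, 10:00–10:30, 11:00–11:30.
Hiro → UTC: 04:00–06:00, 07:00–07:30, 08:00–10:30, 11:30–14:00.
Jun → UTC: 10:00–11:00, 12:00–13:00, 13:30–14:00, 14:30–16:00.
Rania ∩ Hiro: 04:00–06:00, 09:00–09:30, 10:00–10:30.
Rania ∩ Hiro ∩ Jun: 10:00–10:30.
Windows ≥ 90 min: (none).

none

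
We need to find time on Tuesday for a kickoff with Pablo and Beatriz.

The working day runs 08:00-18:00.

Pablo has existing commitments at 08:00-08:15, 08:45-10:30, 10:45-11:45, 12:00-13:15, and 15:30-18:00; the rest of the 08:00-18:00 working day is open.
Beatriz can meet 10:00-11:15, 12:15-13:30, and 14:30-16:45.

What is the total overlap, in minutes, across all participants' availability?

90 minutes

Pablo free within 08:00–18:00: 08:15–08:45, 10:30–10:45, 11:45–12:00, 13:15–15:30.
Pablo ∩ Beatriz: 10:30–10:45, 13:15–13:30, 14:30–15:30.
Total common minutes: 15 + 15 + 60 = 90.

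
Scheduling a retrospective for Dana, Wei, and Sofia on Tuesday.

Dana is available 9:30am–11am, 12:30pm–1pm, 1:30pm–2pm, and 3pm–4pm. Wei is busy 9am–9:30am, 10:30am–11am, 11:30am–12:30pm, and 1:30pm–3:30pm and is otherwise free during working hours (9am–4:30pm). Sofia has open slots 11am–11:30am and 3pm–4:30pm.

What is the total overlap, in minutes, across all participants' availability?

Wei free within 09:00–16:30: 09:30–10:30, 11:00–11:30, 12:30–13:30, 15:30–16:30.
Dana ∩ Wei: 09:30–10:30, 12:30–13:00, 15:30–16:00.
Dana ∩ Wei ∩ Sofia: 15:30–16:00.
Total common minutes: 30.

30 minutes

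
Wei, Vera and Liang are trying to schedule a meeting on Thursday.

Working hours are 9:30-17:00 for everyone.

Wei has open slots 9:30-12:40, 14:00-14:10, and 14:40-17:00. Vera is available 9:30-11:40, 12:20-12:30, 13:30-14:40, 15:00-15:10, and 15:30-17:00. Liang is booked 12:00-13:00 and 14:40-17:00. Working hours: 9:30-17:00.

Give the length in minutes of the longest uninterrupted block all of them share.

Liang free within 09:30–17:00: 09:30–12:00, 13:00–14:40.
Wei ∩ Vera: 09:30–11:40, 12:20–12:30, 14:00–14:10, 15:00–15:10, 15:30–17:00.
Wei ∩ Vera ∩ Liang: 09:30–11:40, 14:00–14:10.
Common window lengths: 130, 10 min; longest is 130.

130 minutes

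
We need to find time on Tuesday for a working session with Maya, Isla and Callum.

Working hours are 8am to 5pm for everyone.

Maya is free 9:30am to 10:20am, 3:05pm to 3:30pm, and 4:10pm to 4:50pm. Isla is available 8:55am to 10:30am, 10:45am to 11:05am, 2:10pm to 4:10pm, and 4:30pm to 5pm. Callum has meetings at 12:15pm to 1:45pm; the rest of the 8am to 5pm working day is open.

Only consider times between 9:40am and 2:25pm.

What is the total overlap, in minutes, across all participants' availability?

Callum free within 08:00–17:00: 08:00–12:15, 13:45–17:00.
Maya ∩ Isla: 09:30–10:20, 15:05–15:30, 16:30–16:50.
Maya ∩ Isla ∩ Callum: 09:30–10:20, 15:05–15:30, 16:30–16:50.
Restricted to 09:40–14:25: 09:40–10:20.
Total common minutes: 40.

40 minutes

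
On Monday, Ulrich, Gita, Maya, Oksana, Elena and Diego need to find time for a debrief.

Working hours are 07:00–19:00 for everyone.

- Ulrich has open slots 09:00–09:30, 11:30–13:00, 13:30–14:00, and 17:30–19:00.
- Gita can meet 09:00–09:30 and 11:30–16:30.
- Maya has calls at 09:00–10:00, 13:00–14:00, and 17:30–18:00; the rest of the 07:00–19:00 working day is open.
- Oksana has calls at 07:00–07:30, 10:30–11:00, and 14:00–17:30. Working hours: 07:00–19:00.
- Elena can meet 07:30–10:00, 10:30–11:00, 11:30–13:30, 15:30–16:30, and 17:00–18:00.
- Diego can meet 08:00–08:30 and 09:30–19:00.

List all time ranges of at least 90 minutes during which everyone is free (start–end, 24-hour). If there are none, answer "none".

Maya free within 07:00–19:00: 07:00–09:00, 10:00–13:00, 14:00–17:30, 18:00–19:00.
Oksana free within 07:00–19:00: 07:30–10:30, 11:00–14:00, 17:30–19:00.
Ulrich ∩ Gita: 09:00–09:30, 11:30–13:00, 13:30–14:00.
Ulrich ∩ Gita ∩ Maya: 11:30–13:00.
Ulrich ∩ Gita ∩ Maya ∩ Oksana: 11:30–13:00.
Ulrich ∩ Gita ∩ Maya ∩ Oksana ∩ Elena: 11:30–13:00.
Ulrich ∩ Gita ∩ Maya ∩ Oksana ∩ Elena ∩ Diego: 11:30–13:00.
Windows ≥ 90 min: 11:30–13:00.

11:30–13:00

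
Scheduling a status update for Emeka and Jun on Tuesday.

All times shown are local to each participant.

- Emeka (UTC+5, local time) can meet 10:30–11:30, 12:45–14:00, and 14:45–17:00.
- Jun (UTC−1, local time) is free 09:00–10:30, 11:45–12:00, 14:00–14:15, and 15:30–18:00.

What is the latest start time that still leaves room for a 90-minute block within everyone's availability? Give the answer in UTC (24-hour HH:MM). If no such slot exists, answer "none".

10:00

Emeka → UTC: 05:30–06:30, 07:45–09:00, 09:45–12:00.
Jun → UTC: 10:00–11:30, 12:45–13:00, 15:00–15:15, 16:30–19:00.
Emeka ∩ Jun: 10:00–11:30.
Windows ≥ 90 min: 10:00–11:30.
Latest start in the last window 10:00–11:30 is 11:30 − 90 min = 10:00.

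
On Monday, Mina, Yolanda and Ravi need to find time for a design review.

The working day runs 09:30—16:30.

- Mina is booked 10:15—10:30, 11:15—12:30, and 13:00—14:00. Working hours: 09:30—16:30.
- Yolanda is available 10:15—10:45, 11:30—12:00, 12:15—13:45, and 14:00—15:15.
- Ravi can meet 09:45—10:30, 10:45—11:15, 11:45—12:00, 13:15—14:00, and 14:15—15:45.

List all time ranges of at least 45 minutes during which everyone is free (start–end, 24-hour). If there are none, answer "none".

Mina free within 09:30–16:30: 09:30–10:15, 10:30–11:15, 12:30–13:00, 14:00–16:30.
Mina ∩ Yolanda: 10:30–10:45, 12:30–13:00, 14:00–15:15.
Mina ∩ Yolanda ∩ Ravi: 14:15–15:15.
Windows ≥ 45 min: 14:15–15:15.

14:15–15:15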